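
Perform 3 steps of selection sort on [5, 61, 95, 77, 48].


Initial: [5, 61, 95, 77, 48]
Step 1: min=5 at 0
  Swap: [5, 61, 95, 77, 48]
Step 2: min=48 at 4
  Swap: [5, 48, 95, 77, 61]
Step 3: min=61 at 4
  Swap: [5, 48, 61, 77, 95]

After 3 steps: [5, 48, 61, 77, 95]


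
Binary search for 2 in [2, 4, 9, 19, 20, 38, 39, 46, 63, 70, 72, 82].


Step 1: lo=0, hi=11, mid=5, val=38
Step 2: lo=0, hi=4, mid=2, val=9
Step 3: lo=0, hi=1, mid=0, val=2

Found at index 0


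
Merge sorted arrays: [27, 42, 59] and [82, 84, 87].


Take 27 from A
Take 42 from A
Take 59 from A

Merged: [27, 42, 59, 82, 84, 87]


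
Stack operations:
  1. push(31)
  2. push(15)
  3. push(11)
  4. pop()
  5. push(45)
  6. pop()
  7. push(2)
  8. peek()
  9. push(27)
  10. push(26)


push(31) -> [31]
push(15) -> [31, 15]
push(11) -> [31, 15, 11]
pop()->11, [31, 15]
push(45) -> [31, 15, 45]
pop()->45, [31, 15]
push(2) -> [31, 15, 2]
peek()->2
push(27) -> [31, 15, 2, 27]
push(26) -> [31, 15, 2, 27, 26]

Final stack: [31, 15, 2, 27, 26]


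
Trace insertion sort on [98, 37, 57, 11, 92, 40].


Initial: [98, 37, 57, 11, 92, 40]
Insert 37: [37, 98, 57, 11, 92, 40]
Insert 57: [37, 57, 98, 11, 92, 40]
Insert 11: [11, 37, 57, 98, 92, 40]
Insert 92: [11, 37, 57, 92, 98, 40]
Insert 40: [11, 37, 40, 57, 92, 98]

Sorted: [11, 37, 40, 57, 92, 98]


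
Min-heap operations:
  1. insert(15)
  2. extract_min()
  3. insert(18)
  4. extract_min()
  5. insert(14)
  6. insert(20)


insert(15) -> [15]
extract_min()->15, []
insert(18) -> [18]
extract_min()->18, []
insert(14) -> [14]
insert(20) -> [14, 20]

Final heap: [14, 20]


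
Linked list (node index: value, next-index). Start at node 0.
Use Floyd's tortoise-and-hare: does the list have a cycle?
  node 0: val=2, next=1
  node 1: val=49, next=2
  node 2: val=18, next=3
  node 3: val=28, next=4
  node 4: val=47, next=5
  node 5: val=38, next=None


Floyd's tortoise (slow, +1) and hare (fast, +2):
  init: slow=0, fast=0
  step 1: slow=1, fast=2
  step 2: slow=2, fast=4
  step 3: fast 4->5->None, no cycle

Cycle: no


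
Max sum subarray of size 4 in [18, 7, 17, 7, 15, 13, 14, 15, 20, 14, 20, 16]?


[0:4]: 49
[1:5]: 46
[2:6]: 52
[3:7]: 49
[4:8]: 57
[5:9]: 62
[6:10]: 63
[7:11]: 69
[8:12]: 70

Max: 70 at [8:12]


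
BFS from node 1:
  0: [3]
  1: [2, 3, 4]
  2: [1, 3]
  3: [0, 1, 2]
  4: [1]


Visit 1, enqueue [2, 3, 4]
Visit 2, enqueue []
Visit 3, enqueue [0]
Visit 4, enqueue []
Visit 0, enqueue []

BFS order: [1, 2, 3, 4, 0]


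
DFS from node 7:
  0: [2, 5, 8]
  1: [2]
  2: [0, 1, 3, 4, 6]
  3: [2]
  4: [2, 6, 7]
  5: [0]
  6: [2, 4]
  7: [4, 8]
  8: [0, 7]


Visit 7, push [8, 4]
Visit 4, push [6, 2]
Visit 2, push [6, 3, 1, 0]
Visit 0, push [8, 5]
Visit 5, push []
Visit 8, push []
Visit 1, push []
Visit 3, push []
Visit 6, push []

DFS order: [7, 4, 2, 0, 5, 8, 1, 3, 6]


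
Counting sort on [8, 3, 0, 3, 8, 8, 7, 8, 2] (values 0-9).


Input: [8, 3, 0, 3, 8, 8, 7, 8, 2]
Counts: [1, 0, 1, 2, 0, 0, 0, 1, 4, 0]

Sorted: [0, 2, 3, 3, 7, 8, 8, 8, 8]


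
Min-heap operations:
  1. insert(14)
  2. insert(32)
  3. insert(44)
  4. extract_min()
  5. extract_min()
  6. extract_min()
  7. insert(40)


insert(14) -> [14]
insert(32) -> [14, 32]
insert(44) -> [14, 32, 44]
extract_min()->14, [32, 44]
extract_min()->32, [44]
extract_min()->44, []
insert(40) -> [40]

Final heap: [40]


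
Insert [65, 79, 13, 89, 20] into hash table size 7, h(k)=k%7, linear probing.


Insert 65: h=2 -> slot 2
Insert 79: h=2, 1 probes -> slot 3
Insert 13: h=6 -> slot 6
Insert 89: h=5 -> slot 5
Insert 20: h=6, 1 probes -> slot 0

Table: [20, None, 65, 79, None, 89, 13]


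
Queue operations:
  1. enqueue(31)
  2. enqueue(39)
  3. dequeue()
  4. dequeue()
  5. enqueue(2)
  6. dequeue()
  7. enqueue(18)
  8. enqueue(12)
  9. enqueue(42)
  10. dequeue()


enqueue(31) -> [31]
enqueue(39) -> [31, 39]
dequeue()->31, [39]
dequeue()->39, []
enqueue(2) -> [2]
dequeue()->2, []
enqueue(18) -> [18]
enqueue(12) -> [18, 12]
enqueue(42) -> [18, 12, 42]
dequeue()->18, [12, 42]

Final queue: [12, 42]


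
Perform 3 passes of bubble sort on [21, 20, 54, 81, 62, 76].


Initial: [21, 20, 54, 81, 62, 76]
Pass 1: [20, 21, 54, 62, 76, 81] (3 swaps)
Pass 2: [20, 21, 54, 62, 76, 81] (0 swaps)
Pass 3: [20, 21, 54, 62, 76, 81] (0 swaps)

After 3 passes: [20, 21, 54, 62, 76, 81]


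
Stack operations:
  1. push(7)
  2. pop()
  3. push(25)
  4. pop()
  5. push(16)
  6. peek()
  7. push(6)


push(7) -> [7]
pop()->7, []
push(25) -> [25]
pop()->25, []
push(16) -> [16]
peek()->16
push(6) -> [16, 6]

Final stack: [16, 6]


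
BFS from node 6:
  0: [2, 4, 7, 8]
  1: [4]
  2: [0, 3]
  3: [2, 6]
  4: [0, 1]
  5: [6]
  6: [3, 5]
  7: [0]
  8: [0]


Visit 6, enqueue [3, 5]
Visit 3, enqueue [2]
Visit 5, enqueue []
Visit 2, enqueue [0]
Visit 0, enqueue [4, 7, 8]
Visit 4, enqueue [1]
Visit 7, enqueue []
Visit 8, enqueue []
Visit 1, enqueue []

BFS order: [6, 3, 5, 2, 0, 4, 7, 8, 1]


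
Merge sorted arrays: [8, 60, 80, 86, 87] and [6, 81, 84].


Take 6 from B
Take 8 from A
Take 60 from A
Take 80 from A
Take 81 from B
Take 84 from B

Merged: [6, 8, 60, 80, 81, 84, 86, 87]


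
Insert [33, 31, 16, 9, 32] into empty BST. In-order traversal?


Insert 33: root
Insert 31: L from 33
Insert 16: L from 33 -> L from 31
Insert 9: L from 33 -> L from 31 -> L from 16
Insert 32: L from 33 -> R from 31

In-order: [9, 16, 31, 32, 33]


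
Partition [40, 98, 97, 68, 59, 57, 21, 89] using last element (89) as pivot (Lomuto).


Pivot: 89
  40 <= 89: advance i (no swap)
  68 <= 89: swap -> [40, 68, 97, 98, 59, 57, 21, 89]
  59 <= 89: swap -> [40, 68, 59, 98, 97, 57, 21, 89]
  57 <= 89: swap -> [40, 68, 59, 57, 97, 98, 21, 89]
  21 <= 89: swap -> [40, 68, 59, 57, 21, 98, 97, 89]
Place pivot at 5: [40, 68, 59, 57, 21, 89, 97, 98]

Partitioned: [40, 68, 59, 57, 21, 89, 97, 98]


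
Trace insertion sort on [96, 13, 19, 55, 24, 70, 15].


Initial: [96, 13, 19, 55, 24, 70, 15]
Insert 13: [13, 96, 19, 55, 24, 70, 15]
Insert 19: [13, 19, 96, 55, 24, 70, 15]
Insert 55: [13, 19, 55, 96, 24, 70, 15]
Insert 24: [13, 19, 24, 55, 96, 70, 15]
Insert 70: [13, 19, 24, 55, 70, 96, 15]
Insert 15: [13, 15, 19, 24, 55, 70, 96]

Sorted: [13, 15, 19, 24, 55, 70, 96]


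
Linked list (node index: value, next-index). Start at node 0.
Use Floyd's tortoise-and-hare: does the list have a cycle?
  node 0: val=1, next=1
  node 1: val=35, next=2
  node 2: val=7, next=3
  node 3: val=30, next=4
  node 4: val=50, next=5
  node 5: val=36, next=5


Floyd's tortoise (slow, +1) and hare (fast, +2):
  init: slow=0, fast=0
  step 1: slow=1, fast=2
  step 2: slow=2, fast=4
  step 3: slow=3, fast=5
  step 4: slow=4, fast=5
  step 5: slow=5, fast=5
  slow == fast at node 5: cycle detected

Cycle: yes


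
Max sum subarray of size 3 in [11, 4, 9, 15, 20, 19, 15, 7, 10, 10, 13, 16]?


[0:3]: 24
[1:4]: 28
[2:5]: 44
[3:6]: 54
[4:7]: 54
[5:8]: 41
[6:9]: 32
[7:10]: 27
[8:11]: 33
[9:12]: 39

Max: 54 at [3:6]


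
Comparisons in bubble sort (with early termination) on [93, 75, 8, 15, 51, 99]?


Algorithm: bubble sort (with early termination)
Input: [93, 75, 8, 15, 51, 99]
Sorted: [8, 15, 51, 75, 93, 99]

12


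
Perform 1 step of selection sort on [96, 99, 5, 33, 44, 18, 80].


Initial: [96, 99, 5, 33, 44, 18, 80]
Step 1: min=5 at 2
  Swap: [5, 99, 96, 33, 44, 18, 80]

After 1 step: [5, 99, 96, 33, 44, 18, 80]


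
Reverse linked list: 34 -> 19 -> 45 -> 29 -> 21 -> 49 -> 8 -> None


Step 1: curr=34, set curr.next=prev(None) | reversed so far: 34
Step 2: curr=19, set curr.next=prev(34) | reversed so far: 19 -> 34
Step 3: curr=45, set curr.next=prev(19) | reversed so far: 45 -> 19 -> 34
Step 4: curr=29, set curr.next=prev(45) | reversed so far: 29 -> 45 -> 19 -> 34
Step 5: curr=21, set curr.next=prev(29) | reversed so far: 21 -> 29 -> 45 -> 19 -> 34
Step 6: curr=49, set curr.next=prev(21) | reversed so far: 49 -> 21 -> 29 -> 45 -> 19 -> 34
Step 7: curr=8, set curr.next=prev(49) | reversed so far: 8 -> 49 -> 21 -> 29 -> 45 -> 19 -> 34

8 -> 49 -> 21 -> 29 -> 45 -> 19 -> 34 -> None


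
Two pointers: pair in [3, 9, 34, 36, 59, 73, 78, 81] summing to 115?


lo=0(3)+hi=7(81)=84
lo=1(9)+hi=7(81)=90
lo=2(34)+hi=7(81)=115

Yes: 34+81=115


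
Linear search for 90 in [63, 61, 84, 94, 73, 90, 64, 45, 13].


i=0: 63!=90
i=1: 61!=90
i=2: 84!=90
i=3: 94!=90
i=4: 73!=90
i=5: 90==90 found!

Found at 5, 6 comps


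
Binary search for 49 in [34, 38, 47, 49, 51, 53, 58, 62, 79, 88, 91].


Step 1: lo=0, hi=10, mid=5, val=53
Step 2: lo=0, hi=4, mid=2, val=47
Step 3: lo=3, hi=4, mid=3, val=49

Found at index 3


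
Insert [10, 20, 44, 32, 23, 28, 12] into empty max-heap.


Insert 10: [10]
Insert 20: [20, 10]
Insert 44: [44, 10, 20]
Insert 32: [44, 32, 20, 10]
Insert 23: [44, 32, 20, 10, 23]
Insert 28: [44, 32, 28, 10, 23, 20]
Insert 12: [44, 32, 28, 10, 23, 20, 12]

Final heap: [44, 32, 28, 10, 23, 20, 12]


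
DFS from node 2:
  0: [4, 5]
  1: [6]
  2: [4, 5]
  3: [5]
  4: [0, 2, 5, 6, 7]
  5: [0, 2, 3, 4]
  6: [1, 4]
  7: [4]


Visit 2, push [5, 4]
Visit 4, push [7, 6, 5, 0]
Visit 0, push [5]
Visit 5, push [3]
Visit 3, push []
Visit 6, push [1]
Visit 1, push []
Visit 7, push []

DFS order: [2, 4, 0, 5, 3, 6, 1, 7]


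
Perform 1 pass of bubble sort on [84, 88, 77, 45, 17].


Initial: [84, 88, 77, 45, 17]
Pass 1: [84, 77, 45, 17, 88] (3 swaps)

After 1 pass: [84, 77, 45, 17, 88]


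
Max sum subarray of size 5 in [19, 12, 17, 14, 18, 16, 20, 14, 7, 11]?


[0:5]: 80
[1:6]: 77
[2:7]: 85
[3:8]: 82
[4:9]: 75
[5:10]: 68

Max: 85 at [2:7]


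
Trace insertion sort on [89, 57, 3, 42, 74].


Initial: [89, 57, 3, 42, 74]
Insert 57: [57, 89, 3, 42, 74]
Insert 3: [3, 57, 89, 42, 74]
Insert 42: [3, 42, 57, 89, 74]
Insert 74: [3, 42, 57, 74, 89]

Sorted: [3, 42, 57, 74, 89]


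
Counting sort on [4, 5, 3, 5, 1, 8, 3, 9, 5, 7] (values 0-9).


Input: [4, 5, 3, 5, 1, 8, 3, 9, 5, 7]
Counts: [0, 1, 0, 2, 1, 3, 0, 1, 1, 1]

Sorted: [1, 3, 3, 4, 5, 5, 5, 7, 8, 9]


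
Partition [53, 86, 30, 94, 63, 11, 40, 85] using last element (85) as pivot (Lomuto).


Pivot: 85
  53 <= 85: advance i (no swap)
  30 <= 85: swap -> [53, 30, 86, 94, 63, 11, 40, 85]
  63 <= 85: swap -> [53, 30, 63, 94, 86, 11, 40, 85]
  11 <= 85: swap -> [53, 30, 63, 11, 86, 94, 40, 85]
  40 <= 85: swap -> [53, 30, 63, 11, 40, 94, 86, 85]
Place pivot at 5: [53, 30, 63, 11, 40, 85, 86, 94]

Partitioned: [53, 30, 63, 11, 40, 85, 86, 94]


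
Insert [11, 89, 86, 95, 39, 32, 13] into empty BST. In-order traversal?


Insert 11: root
Insert 89: R from 11
Insert 86: R from 11 -> L from 89
Insert 95: R from 11 -> R from 89
Insert 39: R from 11 -> L from 89 -> L from 86
Insert 32: R from 11 -> L from 89 -> L from 86 -> L from 39
Insert 13: R from 11 -> L from 89 -> L from 86 -> L from 39 -> L from 32

In-order: [11, 13, 32, 39, 86, 89, 95]


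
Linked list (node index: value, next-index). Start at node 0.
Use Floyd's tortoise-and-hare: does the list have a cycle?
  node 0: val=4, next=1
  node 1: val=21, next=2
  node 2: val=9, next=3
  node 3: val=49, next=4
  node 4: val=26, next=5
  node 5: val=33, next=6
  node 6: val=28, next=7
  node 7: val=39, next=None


Floyd's tortoise (slow, +1) and hare (fast, +2):
  init: slow=0, fast=0
  step 1: slow=1, fast=2
  step 2: slow=2, fast=4
  step 3: slow=3, fast=6
  step 4: fast 6->7->None, no cycle

Cycle: no


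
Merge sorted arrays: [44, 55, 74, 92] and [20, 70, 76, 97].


Take 20 from B
Take 44 from A
Take 55 from A
Take 70 from B
Take 74 from A
Take 76 from B
Take 92 from A

Merged: [20, 44, 55, 70, 74, 76, 92, 97]


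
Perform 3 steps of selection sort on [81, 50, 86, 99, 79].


Initial: [81, 50, 86, 99, 79]
Step 1: min=50 at 1
  Swap: [50, 81, 86, 99, 79]
Step 2: min=79 at 4
  Swap: [50, 79, 86, 99, 81]
Step 3: min=81 at 4
  Swap: [50, 79, 81, 99, 86]

After 3 steps: [50, 79, 81, 99, 86]


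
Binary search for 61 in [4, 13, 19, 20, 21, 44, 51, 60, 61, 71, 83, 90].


Step 1: lo=0, hi=11, mid=5, val=44
Step 2: lo=6, hi=11, mid=8, val=61

Found at index 8


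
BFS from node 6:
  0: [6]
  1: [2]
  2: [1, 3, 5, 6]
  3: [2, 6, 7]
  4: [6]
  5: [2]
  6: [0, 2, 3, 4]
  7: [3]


Visit 6, enqueue [0, 2, 3, 4]
Visit 0, enqueue []
Visit 2, enqueue [1, 5]
Visit 3, enqueue [7]
Visit 4, enqueue []
Visit 1, enqueue []
Visit 5, enqueue []
Visit 7, enqueue []

BFS order: [6, 0, 2, 3, 4, 1, 5, 7]


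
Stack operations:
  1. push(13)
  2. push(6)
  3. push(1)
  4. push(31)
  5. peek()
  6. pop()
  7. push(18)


push(13) -> [13]
push(6) -> [13, 6]
push(1) -> [13, 6, 1]
push(31) -> [13, 6, 1, 31]
peek()->31
pop()->31, [13, 6, 1]
push(18) -> [13, 6, 1, 18]

Final stack: [13, 6, 1, 18]


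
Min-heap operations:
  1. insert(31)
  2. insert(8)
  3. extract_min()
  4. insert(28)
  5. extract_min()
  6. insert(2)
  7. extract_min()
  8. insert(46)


insert(31) -> [31]
insert(8) -> [8, 31]
extract_min()->8, [31]
insert(28) -> [28, 31]
extract_min()->28, [31]
insert(2) -> [2, 31]
extract_min()->2, [31]
insert(46) -> [31, 46]

Final heap: [31, 46]


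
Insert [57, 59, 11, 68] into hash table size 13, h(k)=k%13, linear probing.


Insert 57: h=5 -> slot 5
Insert 59: h=7 -> slot 7
Insert 11: h=11 -> slot 11
Insert 68: h=3 -> slot 3

Table: [None, None, None, 68, None, 57, None, 59, None, None, None, 11, None]


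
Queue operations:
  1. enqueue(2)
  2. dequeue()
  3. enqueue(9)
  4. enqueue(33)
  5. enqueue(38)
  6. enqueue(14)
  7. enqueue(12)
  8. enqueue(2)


enqueue(2) -> [2]
dequeue()->2, []
enqueue(9) -> [9]
enqueue(33) -> [9, 33]
enqueue(38) -> [9, 33, 38]
enqueue(14) -> [9, 33, 38, 14]
enqueue(12) -> [9, 33, 38, 14, 12]
enqueue(2) -> [9, 33, 38, 14, 12, 2]

Final queue: [9, 33, 38, 14, 12, 2]


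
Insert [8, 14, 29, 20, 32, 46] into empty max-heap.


Insert 8: [8]
Insert 14: [14, 8]
Insert 29: [29, 8, 14]
Insert 20: [29, 20, 14, 8]
Insert 32: [32, 29, 14, 8, 20]
Insert 46: [46, 29, 32, 8, 20, 14]

Final heap: [46, 29, 32, 8, 20, 14]


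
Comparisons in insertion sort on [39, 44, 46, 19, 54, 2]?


Algorithm: insertion sort
Input: [39, 44, 46, 19, 54, 2]
Sorted: [2, 19, 39, 44, 46, 54]

11


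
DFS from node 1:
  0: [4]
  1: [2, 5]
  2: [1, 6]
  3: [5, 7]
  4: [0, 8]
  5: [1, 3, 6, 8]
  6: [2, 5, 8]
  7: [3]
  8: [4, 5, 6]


Visit 1, push [5, 2]
Visit 2, push [6]
Visit 6, push [8, 5]
Visit 5, push [8, 3]
Visit 3, push [7]
Visit 7, push []
Visit 8, push [4]
Visit 4, push [0]
Visit 0, push []

DFS order: [1, 2, 6, 5, 3, 7, 8, 4, 0]


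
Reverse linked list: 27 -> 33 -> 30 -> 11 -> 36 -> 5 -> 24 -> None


Step 1: curr=27, set curr.next=prev(None) | reversed so far: 27
Step 2: curr=33, set curr.next=prev(27) | reversed so far: 33 -> 27
Step 3: curr=30, set curr.next=prev(33) | reversed so far: 30 -> 33 -> 27
Step 4: curr=11, set curr.next=prev(30) | reversed so far: 11 -> 30 -> 33 -> 27
Step 5: curr=36, set curr.next=prev(11) | reversed so far: 36 -> 11 -> 30 -> 33 -> 27
Step 6: curr=5, set curr.next=prev(36) | reversed so far: 5 -> 36 -> 11 -> 30 -> 33 -> 27
Step 7: curr=24, set curr.next=prev(5) | reversed so far: 24 -> 5 -> 36 -> 11 -> 30 -> 33 -> 27

24 -> 5 -> 36 -> 11 -> 30 -> 33 -> 27 -> None


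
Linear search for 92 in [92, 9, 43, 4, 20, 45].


i=0: 92==92 found!

Found at 0, 1 comps


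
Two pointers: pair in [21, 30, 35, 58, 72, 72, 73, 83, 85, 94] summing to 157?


lo=0(21)+hi=9(94)=115
lo=1(30)+hi=9(94)=124
lo=2(35)+hi=9(94)=129
lo=3(58)+hi=9(94)=152
lo=4(72)+hi=9(94)=166
lo=4(72)+hi=8(85)=157

Yes: 72+85=157


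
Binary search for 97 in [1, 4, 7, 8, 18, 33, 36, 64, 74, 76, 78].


Step 1: lo=0, hi=10, mid=5, val=33
Step 2: lo=6, hi=10, mid=8, val=74
Step 3: lo=9, hi=10, mid=9, val=76
Step 4: lo=10, hi=10, mid=10, val=78

Not found


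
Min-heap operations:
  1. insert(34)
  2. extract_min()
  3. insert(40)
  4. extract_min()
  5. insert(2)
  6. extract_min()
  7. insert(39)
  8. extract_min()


insert(34) -> [34]
extract_min()->34, []
insert(40) -> [40]
extract_min()->40, []
insert(2) -> [2]
extract_min()->2, []
insert(39) -> [39]
extract_min()->39, []

Final heap: []


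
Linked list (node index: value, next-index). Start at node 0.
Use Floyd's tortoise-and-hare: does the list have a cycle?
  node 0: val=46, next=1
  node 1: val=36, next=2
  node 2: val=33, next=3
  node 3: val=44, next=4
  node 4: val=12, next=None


Floyd's tortoise (slow, +1) and hare (fast, +2):
  init: slow=0, fast=0
  step 1: slow=1, fast=2
  step 2: slow=2, fast=4
  step 3: fast -> None, no cycle

Cycle: no


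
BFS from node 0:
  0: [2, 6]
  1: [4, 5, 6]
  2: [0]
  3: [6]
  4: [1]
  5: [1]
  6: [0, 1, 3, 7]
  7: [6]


Visit 0, enqueue [2, 6]
Visit 2, enqueue []
Visit 6, enqueue [1, 3, 7]
Visit 1, enqueue [4, 5]
Visit 3, enqueue []
Visit 7, enqueue []
Visit 4, enqueue []
Visit 5, enqueue []

BFS order: [0, 2, 6, 1, 3, 7, 4, 5]


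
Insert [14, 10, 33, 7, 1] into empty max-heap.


Insert 14: [14]
Insert 10: [14, 10]
Insert 33: [33, 10, 14]
Insert 7: [33, 10, 14, 7]
Insert 1: [33, 10, 14, 7, 1]

Final heap: [33, 10, 14, 7, 1]


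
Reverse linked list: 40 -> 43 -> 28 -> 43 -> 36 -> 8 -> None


Step 1: curr=40, set curr.next=prev(None) | reversed so far: 40
Step 2: curr=43, set curr.next=prev(40) | reversed so far: 43 -> 40
Step 3: curr=28, set curr.next=prev(43) | reversed so far: 28 -> 43 -> 40
Step 4: curr=43, set curr.next=prev(28) | reversed so far: 43 -> 28 -> 43 -> 40
Step 5: curr=36, set curr.next=prev(43) | reversed so far: 36 -> 43 -> 28 -> 43 -> 40
Step 6: curr=8, set curr.next=prev(36) | reversed so far: 8 -> 36 -> 43 -> 28 -> 43 -> 40

8 -> 36 -> 43 -> 28 -> 43 -> 40 -> None


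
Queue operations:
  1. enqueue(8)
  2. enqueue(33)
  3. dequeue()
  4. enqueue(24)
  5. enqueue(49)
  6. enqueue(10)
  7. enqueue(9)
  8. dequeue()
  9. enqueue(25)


enqueue(8) -> [8]
enqueue(33) -> [8, 33]
dequeue()->8, [33]
enqueue(24) -> [33, 24]
enqueue(49) -> [33, 24, 49]
enqueue(10) -> [33, 24, 49, 10]
enqueue(9) -> [33, 24, 49, 10, 9]
dequeue()->33, [24, 49, 10, 9]
enqueue(25) -> [24, 49, 10, 9, 25]

Final queue: [24, 49, 10, 9, 25]


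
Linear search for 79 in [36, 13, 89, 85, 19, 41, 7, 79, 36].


i=0: 36!=79
i=1: 13!=79
i=2: 89!=79
i=3: 85!=79
i=4: 19!=79
i=5: 41!=79
i=6: 7!=79
i=7: 79==79 found!

Found at 7, 8 comps


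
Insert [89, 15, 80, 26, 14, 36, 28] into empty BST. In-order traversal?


Insert 89: root
Insert 15: L from 89
Insert 80: L from 89 -> R from 15
Insert 26: L from 89 -> R from 15 -> L from 80
Insert 14: L from 89 -> L from 15
Insert 36: L from 89 -> R from 15 -> L from 80 -> R from 26
Insert 28: L from 89 -> R from 15 -> L from 80 -> R from 26 -> L from 36

In-order: [14, 15, 26, 28, 36, 80, 89]


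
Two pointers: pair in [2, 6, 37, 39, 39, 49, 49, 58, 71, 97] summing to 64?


lo=0(2)+hi=9(97)=99
lo=0(2)+hi=8(71)=73
lo=0(2)+hi=7(58)=60
lo=1(6)+hi=7(58)=64

Yes: 6+58=64


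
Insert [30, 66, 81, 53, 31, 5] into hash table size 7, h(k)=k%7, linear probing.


Insert 30: h=2 -> slot 2
Insert 66: h=3 -> slot 3
Insert 81: h=4 -> slot 4
Insert 53: h=4, 1 probes -> slot 5
Insert 31: h=3, 3 probes -> slot 6
Insert 5: h=5, 2 probes -> slot 0

Table: [5, None, 30, 66, 81, 53, 31]


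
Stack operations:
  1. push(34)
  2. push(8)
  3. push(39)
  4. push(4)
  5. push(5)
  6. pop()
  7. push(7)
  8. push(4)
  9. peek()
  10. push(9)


push(34) -> [34]
push(8) -> [34, 8]
push(39) -> [34, 8, 39]
push(4) -> [34, 8, 39, 4]
push(5) -> [34, 8, 39, 4, 5]
pop()->5, [34, 8, 39, 4]
push(7) -> [34, 8, 39, 4, 7]
push(4) -> [34, 8, 39, 4, 7, 4]
peek()->4
push(9) -> [34, 8, 39, 4, 7, 4, 9]

Final stack: [34, 8, 39, 4, 7, 4, 9]


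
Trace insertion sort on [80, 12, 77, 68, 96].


Initial: [80, 12, 77, 68, 96]
Insert 12: [12, 80, 77, 68, 96]
Insert 77: [12, 77, 80, 68, 96]
Insert 68: [12, 68, 77, 80, 96]
Insert 96: [12, 68, 77, 80, 96]

Sorted: [12, 68, 77, 80, 96]


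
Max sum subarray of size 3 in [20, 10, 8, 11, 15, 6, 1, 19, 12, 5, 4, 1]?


[0:3]: 38
[1:4]: 29
[2:5]: 34
[3:6]: 32
[4:7]: 22
[5:8]: 26
[6:9]: 32
[7:10]: 36
[8:11]: 21
[9:12]: 10

Max: 38 at [0:3]


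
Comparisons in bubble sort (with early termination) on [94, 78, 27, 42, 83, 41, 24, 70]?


Algorithm: bubble sort (with early termination)
Input: [94, 78, 27, 42, 83, 41, 24, 70]
Sorted: [24, 27, 41, 42, 70, 78, 83, 94]

28


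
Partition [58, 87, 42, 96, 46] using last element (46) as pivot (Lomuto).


Pivot: 46
  42 <= 46: swap -> [42, 87, 58, 96, 46]
Place pivot at 1: [42, 46, 58, 96, 87]

Partitioned: [42, 46, 58, 96, 87]


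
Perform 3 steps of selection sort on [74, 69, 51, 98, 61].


Initial: [74, 69, 51, 98, 61]
Step 1: min=51 at 2
  Swap: [51, 69, 74, 98, 61]
Step 2: min=61 at 4
  Swap: [51, 61, 74, 98, 69]
Step 3: min=69 at 4
  Swap: [51, 61, 69, 98, 74]

After 3 steps: [51, 61, 69, 98, 74]


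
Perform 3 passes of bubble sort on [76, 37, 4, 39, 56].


Initial: [76, 37, 4, 39, 56]
Pass 1: [37, 4, 39, 56, 76] (4 swaps)
Pass 2: [4, 37, 39, 56, 76] (1 swaps)
Pass 3: [4, 37, 39, 56, 76] (0 swaps)

After 3 passes: [4, 37, 39, 56, 76]


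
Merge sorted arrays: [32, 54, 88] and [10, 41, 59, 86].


Take 10 from B
Take 32 from A
Take 41 from B
Take 54 from A
Take 59 from B
Take 86 from B

Merged: [10, 32, 41, 54, 59, 86, 88]


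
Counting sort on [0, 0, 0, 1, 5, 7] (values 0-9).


Input: [0, 0, 0, 1, 5, 7]
Counts: [3, 1, 0, 0, 0, 1, 0, 1, 0, 0]

Sorted: [0, 0, 0, 1, 5, 7]


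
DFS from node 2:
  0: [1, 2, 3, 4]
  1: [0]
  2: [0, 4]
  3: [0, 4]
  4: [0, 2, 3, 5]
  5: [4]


Visit 2, push [4, 0]
Visit 0, push [4, 3, 1]
Visit 1, push []
Visit 3, push [4]
Visit 4, push [5]
Visit 5, push []

DFS order: [2, 0, 1, 3, 4, 5]


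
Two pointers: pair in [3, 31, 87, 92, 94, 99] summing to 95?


lo=0(3)+hi=5(99)=102
lo=0(3)+hi=4(94)=97
lo=0(3)+hi=3(92)=95

Yes: 3+92=95


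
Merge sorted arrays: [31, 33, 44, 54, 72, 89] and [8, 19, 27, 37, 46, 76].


Take 8 from B
Take 19 from B
Take 27 from B
Take 31 from A
Take 33 from A
Take 37 from B
Take 44 from A
Take 46 from B
Take 54 from A
Take 72 from A
Take 76 from B

Merged: [8, 19, 27, 31, 33, 37, 44, 46, 54, 72, 76, 89]


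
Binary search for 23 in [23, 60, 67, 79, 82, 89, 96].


Step 1: lo=0, hi=6, mid=3, val=79
Step 2: lo=0, hi=2, mid=1, val=60
Step 3: lo=0, hi=0, mid=0, val=23

Found at index 0


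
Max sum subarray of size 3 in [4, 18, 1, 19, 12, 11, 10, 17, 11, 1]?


[0:3]: 23
[1:4]: 38
[2:5]: 32
[3:6]: 42
[4:7]: 33
[5:8]: 38
[6:9]: 38
[7:10]: 29

Max: 42 at [3:6]


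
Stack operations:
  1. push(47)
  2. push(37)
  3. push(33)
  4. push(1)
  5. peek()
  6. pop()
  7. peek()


push(47) -> [47]
push(37) -> [47, 37]
push(33) -> [47, 37, 33]
push(1) -> [47, 37, 33, 1]
peek()->1
pop()->1, [47, 37, 33]
peek()->33

Final stack: [47, 37, 33]


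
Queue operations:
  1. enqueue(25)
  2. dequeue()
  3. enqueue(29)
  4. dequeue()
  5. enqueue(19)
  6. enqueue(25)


enqueue(25) -> [25]
dequeue()->25, []
enqueue(29) -> [29]
dequeue()->29, []
enqueue(19) -> [19]
enqueue(25) -> [19, 25]

Final queue: [19, 25]


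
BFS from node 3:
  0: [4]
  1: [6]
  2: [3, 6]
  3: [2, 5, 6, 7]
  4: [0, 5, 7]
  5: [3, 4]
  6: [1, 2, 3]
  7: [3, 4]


Visit 3, enqueue [2, 5, 6, 7]
Visit 2, enqueue []
Visit 5, enqueue [4]
Visit 6, enqueue [1]
Visit 7, enqueue []
Visit 4, enqueue [0]
Visit 1, enqueue []
Visit 0, enqueue []

BFS order: [3, 2, 5, 6, 7, 4, 1, 0]


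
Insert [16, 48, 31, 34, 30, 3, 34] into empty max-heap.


Insert 16: [16]
Insert 48: [48, 16]
Insert 31: [48, 16, 31]
Insert 34: [48, 34, 31, 16]
Insert 30: [48, 34, 31, 16, 30]
Insert 3: [48, 34, 31, 16, 30, 3]
Insert 34: [48, 34, 34, 16, 30, 3, 31]

Final heap: [48, 34, 34, 16, 30, 3, 31]


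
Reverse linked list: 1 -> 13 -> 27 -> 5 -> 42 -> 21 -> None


Step 1: curr=1, set curr.next=prev(None) | reversed so far: 1
Step 2: curr=13, set curr.next=prev(1) | reversed so far: 13 -> 1
Step 3: curr=27, set curr.next=prev(13) | reversed so far: 27 -> 13 -> 1
Step 4: curr=5, set curr.next=prev(27) | reversed so far: 5 -> 27 -> 13 -> 1
Step 5: curr=42, set curr.next=prev(5) | reversed so far: 42 -> 5 -> 27 -> 13 -> 1
Step 6: curr=21, set curr.next=prev(42) | reversed so far: 21 -> 42 -> 5 -> 27 -> 13 -> 1

21 -> 42 -> 5 -> 27 -> 13 -> 1 -> None


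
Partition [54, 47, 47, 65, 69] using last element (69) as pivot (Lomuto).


Pivot: 69
  54 <= 69: advance i (no swap)
  47 <= 69: advance i (no swap)
  47 <= 69: advance i (no swap)
  65 <= 69: advance i (no swap)
Place pivot at 4: [54, 47, 47, 65, 69]

Partitioned: [54, 47, 47, 65, 69]


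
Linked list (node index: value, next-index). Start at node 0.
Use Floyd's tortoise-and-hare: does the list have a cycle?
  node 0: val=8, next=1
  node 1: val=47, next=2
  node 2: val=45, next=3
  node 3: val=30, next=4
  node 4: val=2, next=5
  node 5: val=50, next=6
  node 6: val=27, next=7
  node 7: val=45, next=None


Floyd's tortoise (slow, +1) and hare (fast, +2):
  init: slow=0, fast=0
  step 1: slow=1, fast=2
  step 2: slow=2, fast=4
  step 3: slow=3, fast=6
  step 4: fast 6->7->None, no cycle

Cycle: no


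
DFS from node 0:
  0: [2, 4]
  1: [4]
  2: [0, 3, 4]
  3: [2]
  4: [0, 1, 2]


Visit 0, push [4, 2]
Visit 2, push [4, 3]
Visit 3, push []
Visit 4, push [1]
Visit 1, push []

DFS order: [0, 2, 3, 4, 1]


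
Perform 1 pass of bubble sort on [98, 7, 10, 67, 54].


Initial: [98, 7, 10, 67, 54]
Pass 1: [7, 10, 67, 54, 98] (4 swaps)

After 1 pass: [7, 10, 67, 54, 98]


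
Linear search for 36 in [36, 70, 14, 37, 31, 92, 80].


i=0: 36==36 found!

Found at 0, 1 comps


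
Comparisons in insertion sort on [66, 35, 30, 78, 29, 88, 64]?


Algorithm: insertion sort
Input: [66, 35, 30, 78, 29, 88, 64]
Sorted: [29, 30, 35, 64, 66, 78, 88]

13


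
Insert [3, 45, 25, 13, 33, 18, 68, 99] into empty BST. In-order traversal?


Insert 3: root
Insert 45: R from 3
Insert 25: R from 3 -> L from 45
Insert 13: R from 3 -> L from 45 -> L from 25
Insert 33: R from 3 -> L from 45 -> R from 25
Insert 18: R from 3 -> L from 45 -> L from 25 -> R from 13
Insert 68: R from 3 -> R from 45
Insert 99: R from 3 -> R from 45 -> R from 68

In-order: [3, 13, 18, 25, 33, 45, 68, 99]


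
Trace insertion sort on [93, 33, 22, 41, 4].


Initial: [93, 33, 22, 41, 4]
Insert 33: [33, 93, 22, 41, 4]
Insert 22: [22, 33, 93, 41, 4]
Insert 41: [22, 33, 41, 93, 4]
Insert 4: [4, 22, 33, 41, 93]

Sorted: [4, 22, 33, 41, 93]


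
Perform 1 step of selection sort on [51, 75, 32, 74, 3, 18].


Initial: [51, 75, 32, 74, 3, 18]
Step 1: min=3 at 4
  Swap: [3, 75, 32, 74, 51, 18]

After 1 step: [3, 75, 32, 74, 51, 18]


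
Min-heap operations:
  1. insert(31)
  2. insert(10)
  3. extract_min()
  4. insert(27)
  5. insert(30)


insert(31) -> [31]
insert(10) -> [10, 31]
extract_min()->10, [31]
insert(27) -> [27, 31]
insert(30) -> [27, 31, 30]

Final heap: [27, 31, 30]


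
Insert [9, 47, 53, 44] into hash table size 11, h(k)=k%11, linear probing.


Insert 9: h=9 -> slot 9
Insert 47: h=3 -> slot 3
Insert 53: h=9, 1 probes -> slot 10
Insert 44: h=0 -> slot 0

Table: [44, None, None, 47, None, None, None, None, None, 9, 53]


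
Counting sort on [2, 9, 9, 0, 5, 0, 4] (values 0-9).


Input: [2, 9, 9, 0, 5, 0, 4]
Counts: [2, 0, 1, 0, 1, 1, 0, 0, 0, 2]

Sorted: [0, 0, 2, 4, 5, 9, 9]


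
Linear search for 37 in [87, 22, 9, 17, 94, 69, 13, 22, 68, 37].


i=0: 87!=37
i=1: 22!=37
i=2: 9!=37
i=3: 17!=37
i=4: 94!=37
i=5: 69!=37
i=6: 13!=37
i=7: 22!=37
i=8: 68!=37
i=9: 37==37 found!

Found at 9, 10 comps


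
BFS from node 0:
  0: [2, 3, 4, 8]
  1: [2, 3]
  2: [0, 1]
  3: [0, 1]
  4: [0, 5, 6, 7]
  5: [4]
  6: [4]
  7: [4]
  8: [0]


Visit 0, enqueue [2, 3, 4, 8]
Visit 2, enqueue [1]
Visit 3, enqueue []
Visit 4, enqueue [5, 6, 7]
Visit 8, enqueue []
Visit 1, enqueue []
Visit 5, enqueue []
Visit 6, enqueue []
Visit 7, enqueue []

BFS order: [0, 2, 3, 4, 8, 1, 5, 6, 7]


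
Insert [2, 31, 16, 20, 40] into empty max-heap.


Insert 2: [2]
Insert 31: [31, 2]
Insert 16: [31, 2, 16]
Insert 20: [31, 20, 16, 2]
Insert 40: [40, 31, 16, 2, 20]

Final heap: [40, 31, 16, 2, 20]


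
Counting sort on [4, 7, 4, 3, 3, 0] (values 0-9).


Input: [4, 7, 4, 3, 3, 0]
Counts: [1, 0, 0, 2, 2, 0, 0, 1, 0, 0]

Sorted: [0, 3, 3, 4, 4, 7]


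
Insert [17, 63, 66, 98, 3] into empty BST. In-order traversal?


Insert 17: root
Insert 63: R from 17
Insert 66: R from 17 -> R from 63
Insert 98: R from 17 -> R from 63 -> R from 66
Insert 3: L from 17

In-order: [3, 17, 63, 66, 98]


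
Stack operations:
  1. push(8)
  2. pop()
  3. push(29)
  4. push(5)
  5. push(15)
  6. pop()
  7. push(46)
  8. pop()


push(8) -> [8]
pop()->8, []
push(29) -> [29]
push(5) -> [29, 5]
push(15) -> [29, 5, 15]
pop()->15, [29, 5]
push(46) -> [29, 5, 46]
pop()->46, [29, 5]

Final stack: [29, 5]


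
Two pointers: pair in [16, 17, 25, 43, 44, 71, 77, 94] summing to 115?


lo=0(16)+hi=7(94)=110
lo=1(17)+hi=7(94)=111
lo=2(25)+hi=7(94)=119
lo=2(25)+hi=6(77)=102
lo=3(43)+hi=6(77)=120
lo=3(43)+hi=5(71)=114
lo=4(44)+hi=5(71)=115

Yes: 44+71=115


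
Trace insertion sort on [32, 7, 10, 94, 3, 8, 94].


Initial: [32, 7, 10, 94, 3, 8, 94]
Insert 7: [7, 32, 10, 94, 3, 8, 94]
Insert 10: [7, 10, 32, 94, 3, 8, 94]
Insert 94: [7, 10, 32, 94, 3, 8, 94]
Insert 3: [3, 7, 10, 32, 94, 8, 94]
Insert 8: [3, 7, 8, 10, 32, 94, 94]
Insert 94: [3, 7, 8, 10, 32, 94, 94]

Sorted: [3, 7, 8, 10, 32, 94, 94]


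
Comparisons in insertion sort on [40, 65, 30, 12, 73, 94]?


Algorithm: insertion sort
Input: [40, 65, 30, 12, 73, 94]
Sorted: [12, 30, 40, 65, 73, 94]

8


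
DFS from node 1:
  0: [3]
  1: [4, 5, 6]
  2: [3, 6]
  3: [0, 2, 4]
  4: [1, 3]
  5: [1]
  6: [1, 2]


Visit 1, push [6, 5, 4]
Visit 4, push [3]
Visit 3, push [2, 0]
Visit 0, push []
Visit 2, push [6]
Visit 6, push []
Visit 5, push []

DFS order: [1, 4, 3, 0, 2, 6, 5]


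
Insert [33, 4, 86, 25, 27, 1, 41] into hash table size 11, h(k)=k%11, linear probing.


Insert 33: h=0 -> slot 0
Insert 4: h=4 -> slot 4
Insert 86: h=9 -> slot 9
Insert 25: h=3 -> slot 3
Insert 27: h=5 -> slot 5
Insert 1: h=1 -> slot 1
Insert 41: h=8 -> slot 8

Table: [33, 1, None, 25, 4, 27, None, None, 41, 86, None]


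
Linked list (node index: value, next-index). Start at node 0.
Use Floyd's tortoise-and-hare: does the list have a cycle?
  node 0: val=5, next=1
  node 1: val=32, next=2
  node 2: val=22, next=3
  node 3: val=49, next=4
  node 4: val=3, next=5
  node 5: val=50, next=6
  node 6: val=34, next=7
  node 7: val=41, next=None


Floyd's tortoise (slow, +1) and hare (fast, +2):
  init: slow=0, fast=0
  step 1: slow=1, fast=2
  step 2: slow=2, fast=4
  step 3: slow=3, fast=6
  step 4: fast 6->7->None, no cycle

Cycle: no


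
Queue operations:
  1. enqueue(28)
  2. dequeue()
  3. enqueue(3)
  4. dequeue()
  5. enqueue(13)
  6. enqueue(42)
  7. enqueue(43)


enqueue(28) -> [28]
dequeue()->28, []
enqueue(3) -> [3]
dequeue()->3, []
enqueue(13) -> [13]
enqueue(42) -> [13, 42]
enqueue(43) -> [13, 42, 43]

Final queue: [13, 42, 43]


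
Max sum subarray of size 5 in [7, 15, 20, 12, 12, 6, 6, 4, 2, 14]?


[0:5]: 66
[1:6]: 65
[2:7]: 56
[3:8]: 40
[4:9]: 30
[5:10]: 32

Max: 66 at [0:5]


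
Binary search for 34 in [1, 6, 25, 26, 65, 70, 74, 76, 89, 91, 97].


Step 1: lo=0, hi=10, mid=5, val=70
Step 2: lo=0, hi=4, mid=2, val=25
Step 3: lo=3, hi=4, mid=3, val=26
Step 4: lo=4, hi=4, mid=4, val=65

Not found


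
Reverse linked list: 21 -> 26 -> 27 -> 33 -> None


Step 1: curr=21, set curr.next=prev(None) | reversed so far: 21
Step 2: curr=26, set curr.next=prev(21) | reversed so far: 26 -> 21
Step 3: curr=27, set curr.next=prev(26) | reversed so far: 27 -> 26 -> 21
Step 4: curr=33, set curr.next=prev(27) | reversed so far: 33 -> 27 -> 26 -> 21

33 -> 27 -> 26 -> 21 -> None


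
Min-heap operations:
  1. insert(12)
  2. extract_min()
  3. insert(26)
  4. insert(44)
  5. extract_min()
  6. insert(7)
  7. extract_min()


insert(12) -> [12]
extract_min()->12, []
insert(26) -> [26]
insert(44) -> [26, 44]
extract_min()->26, [44]
insert(7) -> [7, 44]
extract_min()->7, [44]

Final heap: [44]


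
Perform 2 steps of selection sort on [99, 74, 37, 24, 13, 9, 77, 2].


Initial: [99, 74, 37, 24, 13, 9, 77, 2]
Step 1: min=2 at 7
  Swap: [2, 74, 37, 24, 13, 9, 77, 99]
Step 2: min=9 at 5
  Swap: [2, 9, 37, 24, 13, 74, 77, 99]

After 2 steps: [2, 9, 37, 24, 13, 74, 77, 99]


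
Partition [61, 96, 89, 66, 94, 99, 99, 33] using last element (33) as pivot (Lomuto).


Pivot: 33
Place pivot at 0: [33, 96, 89, 66, 94, 99, 99, 61]

Partitioned: [33, 96, 89, 66, 94, 99, 99, 61]


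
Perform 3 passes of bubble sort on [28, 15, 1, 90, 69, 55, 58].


Initial: [28, 15, 1, 90, 69, 55, 58]
Pass 1: [15, 1, 28, 69, 55, 58, 90] (5 swaps)
Pass 2: [1, 15, 28, 55, 58, 69, 90] (3 swaps)
Pass 3: [1, 15, 28, 55, 58, 69, 90] (0 swaps)

After 3 passes: [1, 15, 28, 55, 58, 69, 90]


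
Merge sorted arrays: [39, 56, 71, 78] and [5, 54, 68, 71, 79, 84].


Take 5 from B
Take 39 from A
Take 54 from B
Take 56 from A
Take 68 from B
Take 71 from A
Take 71 from B
Take 78 from A

Merged: [5, 39, 54, 56, 68, 71, 71, 78, 79, 84]


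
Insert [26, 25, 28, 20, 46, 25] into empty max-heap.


Insert 26: [26]
Insert 25: [26, 25]
Insert 28: [28, 25, 26]
Insert 20: [28, 25, 26, 20]
Insert 46: [46, 28, 26, 20, 25]
Insert 25: [46, 28, 26, 20, 25, 25]

Final heap: [46, 28, 26, 20, 25, 25]


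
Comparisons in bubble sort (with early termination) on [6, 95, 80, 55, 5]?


Algorithm: bubble sort (with early termination)
Input: [6, 95, 80, 55, 5]
Sorted: [5, 6, 55, 80, 95]

10


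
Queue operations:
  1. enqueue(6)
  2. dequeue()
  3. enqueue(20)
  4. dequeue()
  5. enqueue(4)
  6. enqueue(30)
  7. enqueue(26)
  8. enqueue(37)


enqueue(6) -> [6]
dequeue()->6, []
enqueue(20) -> [20]
dequeue()->20, []
enqueue(4) -> [4]
enqueue(30) -> [4, 30]
enqueue(26) -> [4, 30, 26]
enqueue(37) -> [4, 30, 26, 37]

Final queue: [4, 30, 26, 37]


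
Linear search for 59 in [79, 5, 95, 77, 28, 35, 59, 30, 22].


i=0: 79!=59
i=1: 5!=59
i=2: 95!=59
i=3: 77!=59
i=4: 28!=59
i=5: 35!=59
i=6: 59==59 found!

Found at 6, 7 comps


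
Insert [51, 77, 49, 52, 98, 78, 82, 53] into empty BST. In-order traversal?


Insert 51: root
Insert 77: R from 51
Insert 49: L from 51
Insert 52: R from 51 -> L from 77
Insert 98: R from 51 -> R from 77
Insert 78: R from 51 -> R from 77 -> L from 98
Insert 82: R from 51 -> R from 77 -> L from 98 -> R from 78
Insert 53: R from 51 -> L from 77 -> R from 52

In-order: [49, 51, 52, 53, 77, 78, 82, 98]


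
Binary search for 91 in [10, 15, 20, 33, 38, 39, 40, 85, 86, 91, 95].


Step 1: lo=0, hi=10, mid=5, val=39
Step 2: lo=6, hi=10, mid=8, val=86
Step 3: lo=9, hi=10, mid=9, val=91

Found at index 9


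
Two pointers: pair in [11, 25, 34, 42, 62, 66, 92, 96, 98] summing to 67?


lo=0(11)+hi=8(98)=109
lo=0(11)+hi=7(96)=107
lo=0(11)+hi=6(92)=103
lo=0(11)+hi=5(66)=77
lo=0(11)+hi=4(62)=73
lo=0(11)+hi=3(42)=53
lo=1(25)+hi=3(42)=67

Yes: 25+42=67


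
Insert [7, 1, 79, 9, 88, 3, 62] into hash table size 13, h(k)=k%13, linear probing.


Insert 7: h=7 -> slot 7
Insert 1: h=1 -> slot 1
Insert 79: h=1, 1 probes -> slot 2
Insert 9: h=9 -> slot 9
Insert 88: h=10 -> slot 10
Insert 3: h=3 -> slot 3
Insert 62: h=10, 1 probes -> slot 11

Table: [None, 1, 79, 3, None, None, None, 7, None, 9, 88, 62, None]


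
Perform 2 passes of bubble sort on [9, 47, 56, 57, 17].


Initial: [9, 47, 56, 57, 17]
Pass 1: [9, 47, 56, 17, 57] (1 swaps)
Pass 2: [9, 47, 17, 56, 57] (1 swaps)

After 2 passes: [9, 47, 17, 56, 57]


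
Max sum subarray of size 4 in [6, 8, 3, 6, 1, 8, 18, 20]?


[0:4]: 23
[1:5]: 18
[2:6]: 18
[3:7]: 33
[4:8]: 47

Max: 47 at [4:8]


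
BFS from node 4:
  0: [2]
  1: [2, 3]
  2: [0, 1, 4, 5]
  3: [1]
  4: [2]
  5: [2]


Visit 4, enqueue [2]
Visit 2, enqueue [0, 1, 5]
Visit 0, enqueue []
Visit 1, enqueue [3]
Visit 5, enqueue []
Visit 3, enqueue []

BFS order: [4, 2, 0, 1, 5, 3]


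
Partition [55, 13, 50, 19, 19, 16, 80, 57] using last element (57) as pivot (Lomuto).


Pivot: 57
  55 <= 57: advance i (no swap)
  13 <= 57: advance i (no swap)
  50 <= 57: advance i (no swap)
  19 <= 57: advance i (no swap)
  19 <= 57: advance i (no swap)
  16 <= 57: advance i (no swap)
Place pivot at 6: [55, 13, 50, 19, 19, 16, 57, 80]

Partitioned: [55, 13, 50, 19, 19, 16, 57, 80]


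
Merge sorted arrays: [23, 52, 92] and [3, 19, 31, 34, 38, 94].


Take 3 from B
Take 19 from B
Take 23 from A
Take 31 from B
Take 34 from B
Take 38 from B
Take 52 from A
Take 92 from A

Merged: [3, 19, 23, 31, 34, 38, 52, 92, 94]


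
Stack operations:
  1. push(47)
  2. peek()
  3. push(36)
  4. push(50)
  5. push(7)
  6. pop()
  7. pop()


push(47) -> [47]
peek()->47
push(36) -> [47, 36]
push(50) -> [47, 36, 50]
push(7) -> [47, 36, 50, 7]
pop()->7, [47, 36, 50]
pop()->50, [47, 36]

Final stack: [47, 36]


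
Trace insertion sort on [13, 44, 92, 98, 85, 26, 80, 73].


Initial: [13, 44, 92, 98, 85, 26, 80, 73]
Insert 44: [13, 44, 92, 98, 85, 26, 80, 73]
Insert 92: [13, 44, 92, 98, 85, 26, 80, 73]
Insert 98: [13, 44, 92, 98, 85, 26, 80, 73]
Insert 85: [13, 44, 85, 92, 98, 26, 80, 73]
Insert 26: [13, 26, 44, 85, 92, 98, 80, 73]
Insert 80: [13, 26, 44, 80, 85, 92, 98, 73]
Insert 73: [13, 26, 44, 73, 80, 85, 92, 98]

Sorted: [13, 26, 44, 73, 80, 85, 92, 98]


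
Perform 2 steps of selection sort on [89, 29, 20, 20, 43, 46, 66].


Initial: [89, 29, 20, 20, 43, 46, 66]
Step 1: min=20 at 2
  Swap: [20, 29, 89, 20, 43, 46, 66]
Step 2: min=20 at 3
  Swap: [20, 20, 89, 29, 43, 46, 66]

After 2 steps: [20, 20, 89, 29, 43, 46, 66]


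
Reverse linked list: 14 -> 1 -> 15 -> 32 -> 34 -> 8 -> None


Step 1: curr=14, set curr.next=prev(None) | reversed so far: 14
Step 2: curr=1, set curr.next=prev(14) | reversed so far: 1 -> 14
Step 3: curr=15, set curr.next=prev(1) | reversed so far: 15 -> 1 -> 14
Step 4: curr=32, set curr.next=prev(15) | reversed so far: 32 -> 15 -> 1 -> 14
Step 5: curr=34, set curr.next=prev(32) | reversed so far: 34 -> 32 -> 15 -> 1 -> 14
Step 6: curr=8, set curr.next=prev(34) | reversed so far: 8 -> 34 -> 32 -> 15 -> 1 -> 14

8 -> 34 -> 32 -> 15 -> 1 -> 14 -> None


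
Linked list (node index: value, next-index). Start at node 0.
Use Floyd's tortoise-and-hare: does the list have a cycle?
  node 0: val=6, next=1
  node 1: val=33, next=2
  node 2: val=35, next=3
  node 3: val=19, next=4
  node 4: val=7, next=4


Floyd's tortoise (slow, +1) and hare (fast, +2):
  init: slow=0, fast=0
  step 1: slow=1, fast=2
  step 2: slow=2, fast=4
  step 3: slow=3, fast=4
  step 4: slow=4, fast=4
  slow == fast at node 4: cycle detected

Cycle: yes


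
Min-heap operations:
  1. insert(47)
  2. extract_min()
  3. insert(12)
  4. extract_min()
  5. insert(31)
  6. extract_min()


insert(47) -> [47]
extract_min()->47, []
insert(12) -> [12]
extract_min()->12, []
insert(31) -> [31]
extract_min()->31, []

Final heap: []


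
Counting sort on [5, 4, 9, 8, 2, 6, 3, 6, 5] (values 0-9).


Input: [5, 4, 9, 8, 2, 6, 3, 6, 5]
Counts: [0, 0, 1, 1, 1, 2, 2, 0, 1, 1]

Sorted: [2, 3, 4, 5, 5, 6, 6, 8, 9]


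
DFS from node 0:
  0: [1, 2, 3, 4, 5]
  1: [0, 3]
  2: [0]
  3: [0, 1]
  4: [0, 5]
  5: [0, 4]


Visit 0, push [5, 4, 3, 2, 1]
Visit 1, push [3]
Visit 3, push []
Visit 2, push []
Visit 4, push [5]
Visit 5, push []

DFS order: [0, 1, 3, 2, 4, 5]


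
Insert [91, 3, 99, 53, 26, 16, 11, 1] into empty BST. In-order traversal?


Insert 91: root
Insert 3: L from 91
Insert 99: R from 91
Insert 53: L from 91 -> R from 3
Insert 26: L from 91 -> R from 3 -> L from 53
Insert 16: L from 91 -> R from 3 -> L from 53 -> L from 26
Insert 11: L from 91 -> R from 3 -> L from 53 -> L from 26 -> L from 16
Insert 1: L from 91 -> L from 3

In-order: [1, 3, 11, 16, 26, 53, 91, 99]


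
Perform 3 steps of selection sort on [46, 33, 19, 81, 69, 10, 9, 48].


Initial: [46, 33, 19, 81, 69, 10, 9, 48]
Step 1: min=9 at 6
  Swap: [9, 33, 19, 81, 69, 10, 46, 48]
Step 2: min=10 at 5
  Swap: [9, 10, 19, 81, 69, 33, 46, 48]
Step 3: min=19 at 2
  Swap: [9, 10, 19, 81, 69, 33, 46, 48]

After 3 steps: [9, 10, 19, 81, 69, 33, 46, 48]
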